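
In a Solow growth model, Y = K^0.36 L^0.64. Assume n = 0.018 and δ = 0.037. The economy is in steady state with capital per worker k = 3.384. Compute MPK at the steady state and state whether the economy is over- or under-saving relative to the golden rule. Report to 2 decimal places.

under-saving; MPK ≈ 0.16

The effective depreciation rate is n + δ = 0.018 + 0.037 = 0.055.
MPK = 0.36·k^(0.36−1) = 0.36·3.384^(-0.64) ≈ 0.1650.
MPK > 0.055, so the economy is dynamically efficient (under-saving).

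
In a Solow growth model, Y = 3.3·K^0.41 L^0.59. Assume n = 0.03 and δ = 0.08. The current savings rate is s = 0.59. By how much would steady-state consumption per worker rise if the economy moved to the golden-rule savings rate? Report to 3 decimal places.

Δc ≈ 1.170

The effective depreciation rate is n + δ = 0.03 + 0.08 = 0.11.
Current steady state (s = 0.59): k* = (0.59·3.3/0.11)^(1/0.59) ≈ 130.3794, y* = 3.3·130.3794^0.41 ≈ 24.3080, c* = (1−0.59)·24.3080 ≈ 9.9663.
Setting f'(k) = n+δ gives 0.41·3.3·k^(0.41−1) = 0.11, hence k_gold = (0.41·3.3/0.11)^(1/0.59) ≈ 70.3553.
y_gold = 3.3·70.3553^0.41 ≈ 18.8758, c_gold = y_gold − 0.11·k_gold ≈ 11.1367.
Gain: Δc = 11.1367 − 9.9663 ≈ 1.1704.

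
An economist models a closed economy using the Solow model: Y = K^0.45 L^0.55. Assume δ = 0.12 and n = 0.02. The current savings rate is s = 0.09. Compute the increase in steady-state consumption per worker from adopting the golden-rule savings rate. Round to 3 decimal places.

n + δ = 0.02 + 0.12 = 0.14.
Current steady state (s = 0.09): k* = (0.09/0.14)^(1/0.55) ≈ 0.4478, y* = 0.4478^0.45 ≈ 0.6966, c* = (1−0.09)·0.6966 ≈ 0.6339.
Maximizing c = f(k) − (n+δ)·k gives f'(k) = n+δ, i.e. 0.45·k^(0.45−1) = 0.14, so k_gold = (0.45/0.14)^(1/0.55) ≈ 8.3555.
y_gold = 8.3555^0.45 ≈ 2.5995, c_gold = y_gold − 0.14·k_gold ≈ 1.4297.
Gain: Δc = 1.4297 − 0.6339 ≈ 0.7958.

Δc ≈ 0.796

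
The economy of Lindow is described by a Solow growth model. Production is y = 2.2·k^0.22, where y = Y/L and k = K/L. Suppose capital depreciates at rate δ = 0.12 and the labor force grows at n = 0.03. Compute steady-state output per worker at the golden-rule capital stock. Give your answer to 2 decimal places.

y_gold ≈ 3.06

The effective depreciation rate is n + δ = 0.03 + 0.12 = 0.15.
At the golden rule the marginal product of capital equals n+δ: 0.22·2.2·k^(0.22−1) = 0.15. Solving, k_gold = (0.22·2.2/0.15)^(1/0.78) ≈ 4.4900.
Output: y_gold = 2.2·k_gold^0.22 = 2.2·4.4900^0.22 ≈ 3.0614.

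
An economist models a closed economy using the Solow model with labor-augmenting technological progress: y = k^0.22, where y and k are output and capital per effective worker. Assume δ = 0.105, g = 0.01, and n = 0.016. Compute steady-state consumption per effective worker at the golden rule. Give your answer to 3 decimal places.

n + g + δ = 0.016 + 0.01 + 0.105 = 0.131.
Golden rule sets MPK = n+g+δ: 0.22·k^(0.22−1) = 0.131, so k_gold = (0.22/0.131)^(1/0.78) ≈ 1.9438.
y_gold = 1.9438^0.22 ≈ 1.1575.
c_gold = y_gold − (n+g+δ)·k_gold = 1.1575 − 0.131·1.9438 ≈ 0.9028.

c_gold ≈ 0.903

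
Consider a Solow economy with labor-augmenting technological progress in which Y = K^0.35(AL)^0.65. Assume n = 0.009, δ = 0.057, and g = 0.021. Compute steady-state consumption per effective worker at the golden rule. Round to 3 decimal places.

c_gold ≈ 1.375

The effective depreciation rate is n + g + δ = 0.009 + 0.021 + 0.057 = 0.087.
At the golden rule the marginal product of capital equals n+g+δ: 0.35·k^(0.35−1) = 0.087. Solving, k_gold = (0.35/0.087)^(1/0.65) ≈ 8.5129.
y_gold = 8.5129^0.35 ≈ 2.1161.
c_gold = y_gold − (n+g+δ)·k_gold = 2.1161 − 0.087·8.5129 ≈ 1.3754.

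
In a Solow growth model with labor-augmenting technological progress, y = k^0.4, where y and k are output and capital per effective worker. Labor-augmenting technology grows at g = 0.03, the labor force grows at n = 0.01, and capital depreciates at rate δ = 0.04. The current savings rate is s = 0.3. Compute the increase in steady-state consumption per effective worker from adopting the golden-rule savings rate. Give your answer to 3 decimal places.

Δc ≈ 0.065

n + g + δ = 0.01 + 0.03 + 0.04 = 0.08.
Current steady state (s = 0.3): k* = (0.3/0.08)^(1/0.6) ≈ 9.0515, y* = 9.0515^0.4 ≈ 2.4137, c* = (1−0.3)·2.4137 ≈ 1.6896.
Setting f'(k) = n+g+δ gives 0.4·k^(0.4−1) = 0.08, hence k_gold = (0.4/0.08)^(1/0.6) ≈ 14.6201.
y_gold = 14.6201^0.4 ≈ 2.9240, c_gold = y_gold − 0.08·k_gold ≈ 1.7544.
Gain: Δc = 1.7544 − 1.6896 ≈ 0.0648.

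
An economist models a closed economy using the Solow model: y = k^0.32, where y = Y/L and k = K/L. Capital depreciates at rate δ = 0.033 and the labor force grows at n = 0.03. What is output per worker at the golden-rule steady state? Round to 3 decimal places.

Capital per worker breaks even when investment replaces (n + δ)·k; here n + δ = 0.063.
Setting f'(k) = n+δ gives 0.32·k^(0.32−1) = 0.063, hence k_gold = (0.32/0.063)^(1/0.68) ≈ 10.9133.
Output: y_gold = k_gold^0.32 = 10.9133^0.32 ≈ 2.1486.

y_gold ≈ 2.149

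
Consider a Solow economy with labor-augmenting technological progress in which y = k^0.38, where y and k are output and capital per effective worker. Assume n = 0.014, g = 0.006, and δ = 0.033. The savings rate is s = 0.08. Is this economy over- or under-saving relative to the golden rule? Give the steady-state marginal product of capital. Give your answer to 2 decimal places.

under-saving; MPK ≈ 0.25

Break-even investment rate: n + g + δ = 0.014 + 0.006 + 0.033 = 0.053.
Steady-state k*: s·k^0.38 = 0.053·k gives k* = (0.08/0.053)^(1/0.62) ≈ 1.9427.
MPK = 0.38·1.9427^(-0.62) ≈ 0.2517.
MPK > n+g+δ = 0.053, so the economy is dynamically efficient (under-saving).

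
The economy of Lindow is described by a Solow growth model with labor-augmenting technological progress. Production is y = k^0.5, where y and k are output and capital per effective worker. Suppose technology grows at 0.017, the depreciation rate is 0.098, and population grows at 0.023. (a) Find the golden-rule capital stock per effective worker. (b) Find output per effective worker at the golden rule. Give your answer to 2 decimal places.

(a) k_gold ≈ 13.13; (b) y_gold ≈ 3.62

n + g + δ = 0.023 + 0.017 + 0.098 = 0.138.
Golden rule sets MPK = n+g+δ: 0.5·k^(0.5−1) = 0.138, so k_gold = (0.5/0.138)^(1/0.5) ≈ 13.1275.
y_gold = 13.1275^0.5 ≈ 3.6232.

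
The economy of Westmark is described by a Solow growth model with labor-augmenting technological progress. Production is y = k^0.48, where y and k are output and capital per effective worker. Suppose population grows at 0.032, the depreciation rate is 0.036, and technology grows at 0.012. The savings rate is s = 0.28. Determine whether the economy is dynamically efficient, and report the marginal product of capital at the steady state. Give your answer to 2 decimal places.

Break-even investment rate: n + g + δ = 0.032 + 0.012 + 0.036 = 0.08.
Steady-state k*: s·k^0.48 = 0.08·k gives k* = (0.28/0.08)^(1/0.52) ≈ 11.1246.
MPK = 0.48·11.1246^(-0.52) ≈ 0.1371.
MPK > n+g+δ = 0.08, so the economy is dynamically efficient (under-saving).

dynamically efficient; MPK ≈ 0.14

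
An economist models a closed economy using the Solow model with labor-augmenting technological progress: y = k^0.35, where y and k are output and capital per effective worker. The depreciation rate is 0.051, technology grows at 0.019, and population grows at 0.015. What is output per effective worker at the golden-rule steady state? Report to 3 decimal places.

y_gold ≈ 2.143

n + g + δ = 0.015 + 0.019 + 0.051 = 0.085.
Golden rule sets MPK = n+g+δ: 0.35·k^(0.35−1) = 0.085, so k_gold = (0.35/0.085)^(1/0.65) ≈ 8.8230.
Output: y_gold = k_gold^0.35 = 8.8230^0.35 ≈ 2.1427.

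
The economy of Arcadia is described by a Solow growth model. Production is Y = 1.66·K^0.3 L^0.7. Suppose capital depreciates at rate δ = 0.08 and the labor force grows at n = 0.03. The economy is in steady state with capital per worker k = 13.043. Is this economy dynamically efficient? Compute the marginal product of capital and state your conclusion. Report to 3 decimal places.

dynamically inefficient; MPK ≈ 0.083

Capital per worker breaks even when investment replaces (n + δ)·k; here n + δ = 0.11.
MPK = 0.3·1.66·k^(0.3−1) = 0.3·1.66·13.043^(-0.7) ≈ 0.0825.
MPK < 0.11, so the economy is dynamically inefficient (over-saving).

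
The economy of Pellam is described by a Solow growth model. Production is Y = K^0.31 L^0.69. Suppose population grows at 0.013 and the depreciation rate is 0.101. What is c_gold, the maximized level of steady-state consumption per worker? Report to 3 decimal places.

c_gold ≈ 1.082

The effective depreciation rate is n + δ = 0.013 + 0.101 = 0.114.
Golden rule sets MPK = n+δ: 0.31·k^(0.31−1) = 0.114, so k_gold = (0.31/0.114)^(1/0.69) ≈ 4.2623.
y_gold = 4.2623^0.31 ≈ 1.5674.
c_gold = y_gold − (n+δ)·k_gold = 1.5674 − 0.114·4.2623 ≈ 1.0815.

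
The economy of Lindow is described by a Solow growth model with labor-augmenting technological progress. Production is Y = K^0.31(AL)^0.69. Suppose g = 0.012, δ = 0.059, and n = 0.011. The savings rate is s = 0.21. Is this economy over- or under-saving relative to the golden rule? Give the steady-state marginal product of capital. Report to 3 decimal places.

n + g + δ = 0.011 + 0.012 + 0.059 = 0.082.
Steady-state k*: s·k^0.31 = 0.082·k gives k* = (0.21/0.082)^(1/0.69) ≈ 3.9074.
MPK = 0.31·3.9074^(-0.69) ≈ 0.1210.
MPK > n+g+δ = 0.082, so the economy is dynamically efficient (under-saving).

under-saving; MPK ≈ 0.121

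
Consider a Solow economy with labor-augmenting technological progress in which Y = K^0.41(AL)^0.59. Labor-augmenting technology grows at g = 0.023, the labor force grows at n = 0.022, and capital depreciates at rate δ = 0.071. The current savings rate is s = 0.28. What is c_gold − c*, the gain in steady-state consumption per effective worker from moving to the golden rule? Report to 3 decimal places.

Δc ≈ 0.090

n + g + δ = 0.022 + 0.023 + 0.071 = 0.116.
Current steady state (s = 0.28): k* = (0.28/0.116)^(1/0.59) ≈ 4.4529, y* = 4.4529^0.41 ≈ 1.8448, c* = (1−0.28)·1.8448 ≈ 1.3282.
Setting f'(k) = n+g+δ gives 0.41·k^(0.41−1) = 0.116, hence k_gold = (0.41/0.116)^(1/0.59) ≈ 8.4990.
y_gold = 8.4990^0.41 ≈ 2.4046, c_gold = y_gold − 0.116·k_gold ≈ 1.4187.
Gain: Δc = 1.4187 − 1.3282 ≈ 0.0905.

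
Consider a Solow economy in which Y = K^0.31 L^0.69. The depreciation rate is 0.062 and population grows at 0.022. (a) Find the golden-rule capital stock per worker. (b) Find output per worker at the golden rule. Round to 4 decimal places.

(a) k_gold ≈ 6.6353; (b) y_gold ≈ 1.7979

The effective depreciation rate is n + δ = 0.022 + 0.062 = 0.084.
Golden rule sets MPK = n+δ: 0.31·k^(0.31−1) = 0.084, so k_gold = (0.31/0.084)^(1/0.69) ≈ 6.6353.
y_gold = 6.6353^0.31 ≈ 1.7979.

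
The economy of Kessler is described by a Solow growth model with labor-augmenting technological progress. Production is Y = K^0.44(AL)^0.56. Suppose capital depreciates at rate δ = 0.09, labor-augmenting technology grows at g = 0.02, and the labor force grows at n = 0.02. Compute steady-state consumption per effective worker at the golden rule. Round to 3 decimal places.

c_gold ≈ 1.460

Break-even investment rate: n + g + δ = 0.02 + 0.02 + 0.09 = 0.13.
At the golden rule the marginal product of capital equals n+g+δ: 0.44·k^(0.44−1) = 0.13. Solving, k_gold = (0.44/0.13)^(1/0.56) ≈ 8.8217.
y_gold = 8.8217^0.44 ≈ 2.6064.
c_gold = y_gold − (n+g+δ)·k_gold = 2.6064 − 0.13·8.8217 ≈ 1.4596.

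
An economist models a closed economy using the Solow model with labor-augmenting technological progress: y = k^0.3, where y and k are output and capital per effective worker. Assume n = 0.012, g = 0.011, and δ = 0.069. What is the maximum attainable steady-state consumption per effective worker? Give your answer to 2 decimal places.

The effective depreciation rate is n + g + δ = 0.012 + 0.011 + 0.069 = 0.092.
Setting f'(k) = n+g+δ gives 0.3·k^(0.3−1) = 0.092, hence k_gold = (0.3/0.092)^(1/0.7) ≈ 5.4117.
y_gold = 5.4117^0.3 ≈ 1.6596.
c_gold = y_gold − (n+g+δ)·k_gold = 1.6596 − 0.092·5.4117 ≈ 1.1617.

c_gold ≈ 1.16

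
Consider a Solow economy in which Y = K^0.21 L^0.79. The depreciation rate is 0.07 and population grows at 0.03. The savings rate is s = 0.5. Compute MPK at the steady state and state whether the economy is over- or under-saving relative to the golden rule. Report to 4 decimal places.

The effective depreciation rate is n + δ = 0.03 + 0.07 = 0.1.
Steady-state k*: s·k^0.21 = 0.1·k gives k* = (0.5/0.1)^(1/0.79) ≈ 7.6696.
MPK = 0.21·7.6696^(-0.79) ≈ 0.0420.
MPK < n+δ = 0.1, so the economy is dynamically inefficient (over-saving).

over-saving; MPK ≈ 0.0420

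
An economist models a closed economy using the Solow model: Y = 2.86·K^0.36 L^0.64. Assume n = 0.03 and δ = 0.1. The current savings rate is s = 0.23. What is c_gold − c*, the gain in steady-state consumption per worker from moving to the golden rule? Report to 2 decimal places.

Break-even investment rate: n + δ = 0.03 + 0.1 = 0.13.
Current steady state (s = 0.23): k* = (0.23·2.86/0.13)^(1/0.64) ≈ 12.5961, y* = 2.86·12.5961^0.36 ≈ 7.1195, c* = (1−0.23)·7.1195 ≈ 5.4820.
Setting f'(k) = n+δ gives 0.36·2.86·k^(0.36−1) = 0.13, hence k_gold = (0.36·2.86/0.13)^(1/0.64) ≈ 25.3664.
y_gold = 2.86·25.3664^0.36 ≈ 9.1601, c_gold = y_gold − 0.13·k_gold ≈ 5.8624.
Gain: Δc = 5.8624 − 5.4820 ≈ 0.3804.

Δc ≈ 0.38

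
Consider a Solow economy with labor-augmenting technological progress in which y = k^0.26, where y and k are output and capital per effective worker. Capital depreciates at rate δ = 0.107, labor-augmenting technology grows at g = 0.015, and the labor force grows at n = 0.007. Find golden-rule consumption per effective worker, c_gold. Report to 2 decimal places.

Break-even investment rate: n + g + δ = 0.007 + 0.015 + 0.107 = 0.129.
At the golden rule the marginal product of capital equals n+g+δ: 0.26·k^(0.26−1) = 0.129. Solving, k_gold = (0.26/0.129)^(1/0.74) ≈ 2.5783.
y_gold = 2.5783^0.26 ≈ 1.2792.
c_gold = y_gold − (n+g+δ)·k_gold = 1.2792 − 0.129·2.5783 ≈ 0.9466.

c_gold ≈ 0.95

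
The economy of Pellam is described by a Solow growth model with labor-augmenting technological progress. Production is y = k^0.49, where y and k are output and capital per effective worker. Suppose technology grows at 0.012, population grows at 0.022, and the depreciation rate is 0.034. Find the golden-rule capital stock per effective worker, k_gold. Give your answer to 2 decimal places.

k_gold ≈ 48.06

Break-even investment rate: n + g + δ = 0.022 + 0.012 + 0.034 = 0.068.
Setting f'(k) = n+g+δ gives 0.49·k^(0.49−1) = 0.068, hence k_gold = (0.49/0.068)^(1/0.51) ≈ 48.0551.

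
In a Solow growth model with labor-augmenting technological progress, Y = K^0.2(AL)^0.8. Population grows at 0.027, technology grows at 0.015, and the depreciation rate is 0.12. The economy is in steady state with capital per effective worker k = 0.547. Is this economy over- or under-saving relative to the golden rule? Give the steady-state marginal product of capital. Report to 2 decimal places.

under-saving; MPK ≈ 0.32

n + g + δ = 0.027 + 0.015 + 0.12 = 0.162.
MPK = 0.2·k^(0.2−1) = 0.2·0.547^(-0.8) ≈ 0.3241.
MPK > 0.162, so the economy is dynamically efficient (under-saving).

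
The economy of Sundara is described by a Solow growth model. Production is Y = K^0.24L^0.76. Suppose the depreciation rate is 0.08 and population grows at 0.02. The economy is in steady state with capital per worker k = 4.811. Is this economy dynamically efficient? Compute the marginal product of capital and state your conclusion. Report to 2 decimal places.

dynamically inefficient; MPK ≈ 0.07

The effective depreciation rate is n + δ = 0.02 + 0.08 = 0.1.
MPK = 0.24·k^(0.24−1) = 0.24·4.811^(-0.76) ≈ 0.0727.
MPK < 0.1, so the economy is dynamically inefficient (over-saving).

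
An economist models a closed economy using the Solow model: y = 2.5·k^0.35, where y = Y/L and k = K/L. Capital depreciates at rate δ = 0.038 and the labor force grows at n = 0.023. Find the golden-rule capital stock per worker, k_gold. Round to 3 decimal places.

Capital per worker breaks even when investment replaces (n + δ)·k; here n + δ = 0.061.
Golden rule sets MPK = n+δ: 0.35·2.5·k^(0.35−1) = 0.061, so k_gold = (0.35·2.5/0.061)^(1/0.65) ≈ 60.1873.

k_gold ≈ 60.187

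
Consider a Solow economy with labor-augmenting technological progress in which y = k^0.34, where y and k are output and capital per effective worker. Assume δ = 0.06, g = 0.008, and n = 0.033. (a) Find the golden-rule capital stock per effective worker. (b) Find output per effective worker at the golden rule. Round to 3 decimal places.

(a) k_gold ≈ 6.291; (b) y_gold ≈ 1.869

The effective depreciation rate is n + g + δ = 0.033 + 0.008 + 0.06 = 0.101.
Maximizing c = f(k) − (n+g+δ)·k gives f'(k) = n+g+δ, i.e. 0.34·k^(0.34−1) = 0.101, so k_gold = (0.34/0.101)^(1/0.66) ≈ 6.2911.
y_gold = 6.2911^0.34 ≈ 1.8688.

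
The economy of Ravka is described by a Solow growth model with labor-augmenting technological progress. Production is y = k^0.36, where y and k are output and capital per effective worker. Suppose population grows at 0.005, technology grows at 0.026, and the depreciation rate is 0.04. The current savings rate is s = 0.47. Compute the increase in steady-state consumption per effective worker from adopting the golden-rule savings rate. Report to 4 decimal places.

n + g + δ = 0.005 + 0.026 + 0.04 = 0.071.
Current steady state (s = 0.47): k* = (0.47/0.071)^(1/0.64) ≈ 19.1673, y* = 19.1673^0.36 ≈ 2.8955, c* = (1−0.47)·2.8955 ≈ 1.5346.
At the golden rule the marginal product of capital equals n+g+δ: 0.36·k^(0.36−1) = 0.071. Solving, k_gold = (0.36/0.071)^(1/0.64) ≈ 12.6366.
y_gold = 12.6366^0.36 ≈ 2.4922, c_gold = y_gold − 0.071·k_gold ≈ 1.5950.
Gain: Δc = 1.5950 − 1.5346 ≈ 0.0604.

Δc ≈ 0.0604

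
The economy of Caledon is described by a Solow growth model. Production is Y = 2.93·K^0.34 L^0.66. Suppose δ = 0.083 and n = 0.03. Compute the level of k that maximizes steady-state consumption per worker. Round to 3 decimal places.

The effective depreciation rate is n + δ = 0.03 + 0.083 = 0.113.
Maximizing c = f(k) − (n+δ)·k gives f'(k) = n+δ, i.e. 0.34·2.93·k^(0.34−1) = 0.113, so k_gold = (0.34·2.93/0.113)^(1/0.66) ≈ 27.0536.

k_gold ≈ 27.054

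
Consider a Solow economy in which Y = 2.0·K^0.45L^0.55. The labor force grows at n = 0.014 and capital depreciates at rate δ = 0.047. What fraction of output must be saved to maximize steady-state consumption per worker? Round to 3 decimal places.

s_gold = 0.450

The effective depreciation rate is n + δ = 0.014 + 0.047 = 0.061.
At the golden rule MPK = n+δ, and in any Cobb-Douglas steady state s = (n+δ)·k/y = MPK·k/y = capital's share 0.45.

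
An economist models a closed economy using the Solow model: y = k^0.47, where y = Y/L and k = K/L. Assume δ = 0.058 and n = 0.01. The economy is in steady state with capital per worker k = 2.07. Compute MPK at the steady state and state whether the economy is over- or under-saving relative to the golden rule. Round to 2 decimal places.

Capital per worker breaks even when investment replaces (n + δ)·k; here n + δ = 0.068.
MPK = 0.47·k^(0.47−1) = 0.47·2.07^(-0.53) ≈ 0.3196.
MPK > 0.068, so the economy is dynamically efficient (under-saving).

under-saving; MPK ≈ 0.32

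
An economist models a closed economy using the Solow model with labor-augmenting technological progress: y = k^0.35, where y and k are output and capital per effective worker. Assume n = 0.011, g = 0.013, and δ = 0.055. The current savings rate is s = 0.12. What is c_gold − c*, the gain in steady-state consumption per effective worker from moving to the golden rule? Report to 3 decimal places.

n + g + δ = 0.011 + 0.013 + 0.055 = 0.079.
Current steady state (s = 0.12): k* = (0.12/0.079)^(1/0.65) ≈ 1.9025, y* = 1.9025^0.35 ≈ 1.2524, c* = (1−0.12)·1.2524 ≈ 1.1022.
Golden rule sets MPK = n+g+δ: 0.35·k^(0.35−1) = 0.079, so k_gold = (0.35/0.079)^(1/0.65) ≈ 9.8747.
y_gold = 9.8747^0.35 ≈ 2.2289, c_gold = y_gold − 0.079·k_gold ≈ 1.4488.
Gain: Δc = 1.4488 − 1.1022 ≈ 0.3466.

Δc ≈ 0.347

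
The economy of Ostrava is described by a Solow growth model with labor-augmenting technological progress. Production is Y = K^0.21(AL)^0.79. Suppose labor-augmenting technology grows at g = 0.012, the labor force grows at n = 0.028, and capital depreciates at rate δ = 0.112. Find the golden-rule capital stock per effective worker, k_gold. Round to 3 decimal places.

k_gold ≈ 1.506

n + g + δ = 0.028 + 0.012 + 0.112 = 0.152.
At the golden rule the marginal product of capital equals n+g+δ: 0.21·k^(0.21−1) = 0.152. Solving, k_gold = (0.21/0.152)^(1/0.79) ≈ 1.5055.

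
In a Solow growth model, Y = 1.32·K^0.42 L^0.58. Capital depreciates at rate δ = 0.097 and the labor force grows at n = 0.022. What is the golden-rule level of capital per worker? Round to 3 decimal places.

Break-even investment rate: n + δ = 0.022 + 0.097 = 0.119.
At the golden rule the marginal product of capital equals n+δ: 0.42·1.32·k^(0.42−1) = 0.119. Solving, k_gold = (0.42·1.32/0.119)^(1/0.58) ≈ 14.1971.

k_gold ≈ 14.197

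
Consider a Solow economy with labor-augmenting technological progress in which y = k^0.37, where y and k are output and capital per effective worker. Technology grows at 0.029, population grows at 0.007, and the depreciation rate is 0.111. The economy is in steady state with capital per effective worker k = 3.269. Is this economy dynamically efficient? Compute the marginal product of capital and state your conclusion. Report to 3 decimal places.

dynamically efficient; MPK ≈ 0.175

n + g + δ = 0.007 + 0.029 + 0.111 = 0.147.
MPK = 0.37·k^(0.37−1) = 0.37·3.269^(-0.63) ≈ 0.1754.
MPK > 0.147, so the economy is dynamically efficient (under-saving).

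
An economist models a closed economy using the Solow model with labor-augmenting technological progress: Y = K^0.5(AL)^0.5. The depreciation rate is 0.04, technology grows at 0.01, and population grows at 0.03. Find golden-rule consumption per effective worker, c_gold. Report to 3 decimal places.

Break-even investment rate: n + g + δ = 0.03 + 0.01 + 0.04 = 0.08.
Golden rule sets MPK = n+g+δ: 0.5·k^(0.5−1) = 0.08, so k_gold = (0.5/0.08)^(1/0.5) ≈ 39.0625.
y_gold = 39.0625^0.5 ≈ 6.2500.
c_gold = y_gold − (n+g+δ)·k_gold = 6.2500 − 0.08·39.0625 ≈ 3.1250.

c_gold ≈ 3.125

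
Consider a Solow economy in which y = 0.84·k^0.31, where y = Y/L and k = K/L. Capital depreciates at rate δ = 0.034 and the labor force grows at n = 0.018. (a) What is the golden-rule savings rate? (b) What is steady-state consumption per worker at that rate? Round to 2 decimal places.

(a) s_gold = 0.31; (b) c_gold ≈ 1.20

Capital per worker breaks even when investment replaces (n + δ)·k; here n + δ = 0.052.
For Cobb-Douglas, s_gold equals capital's share: s_gold = 0.31.
Setting f'(k) = n+δ gives 0.31·0.84·k^(0.31−1) = 0.052, hence k_gold = (0.31·0.84/0.052)^(1/0.69) ≈ 10.3268.
y_gold = 0.84·10.3268^0.31 ≈ 1.7322; c_gold = (1−0.31)·y_gold ≈ 1.1952.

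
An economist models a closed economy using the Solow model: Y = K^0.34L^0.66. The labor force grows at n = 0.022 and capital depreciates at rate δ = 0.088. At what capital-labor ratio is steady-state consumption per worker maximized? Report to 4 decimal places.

k_gold ≈ 5.5278

Capital per worker breaks even when investment replaces (n + δ)·k; here n + δ = 0.11.
At the golden rule the marginal product of capital equals n+δ: 0.34·k^(0.34−1) = 0.11. Solving, k_gold = (0.34/0.11)^(1/0.66) ≈ 5.5278.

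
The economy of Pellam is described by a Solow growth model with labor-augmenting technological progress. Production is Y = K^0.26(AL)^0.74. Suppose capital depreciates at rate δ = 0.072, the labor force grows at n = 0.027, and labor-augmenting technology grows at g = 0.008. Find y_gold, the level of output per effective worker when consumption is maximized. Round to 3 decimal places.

y_gold ≈ 1.366

Capital per effective worker breaks even when investment replaces (n + g + δ)·k; here n + g + δ = 0.107.
At the golden rule the marginal product of capital equals n+g+δ: 0.26·k^(0.26−1) = 0.107. Solving, k_gold = (0.26/0.107)^(1/0.74) ≈ 3.3195.
Output: y_gold = k_gold^0.26 = 3.3195^0.26 ≈ 1.3661.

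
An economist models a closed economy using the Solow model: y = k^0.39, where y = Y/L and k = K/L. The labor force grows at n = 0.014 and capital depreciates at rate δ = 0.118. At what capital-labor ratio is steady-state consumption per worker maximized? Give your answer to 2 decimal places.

k_gold ≈ 5.91

Capital per worker breaks even when investment replaces (n + δ)·k; here n + δ = 0.132.
Golden rule sets MPK = n+δ: 0.39·k^(0.39−1) = 0.132, so k_gold = (0.39/0.132)^(1/0.61) ≈ 5.9060.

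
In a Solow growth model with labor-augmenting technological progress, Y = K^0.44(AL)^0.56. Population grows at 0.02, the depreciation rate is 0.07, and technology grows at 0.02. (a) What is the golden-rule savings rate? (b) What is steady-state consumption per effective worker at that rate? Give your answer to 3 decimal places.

Capital per effective worker breaks even when investment replaces (n + g + δ)·k; here n + g + δ = 0.11.
For Cobb-Douglas, s_gold equals capital's share: s_gold = 0.44.
Golden rule sets MPK = n+g+δ: 0.44·k^(0.44−1) = 0.11, so k_gold = (0.44/0.11)^(1/0.56) ≈ 11.8880.
y_gold = 11.8880^0.44 ≈ 2.9720; c_gold = (1−0.44)·y_gold ≈ 1.6643.

(a) s_gold = 0.440; (b) c_gold ≈ 1.664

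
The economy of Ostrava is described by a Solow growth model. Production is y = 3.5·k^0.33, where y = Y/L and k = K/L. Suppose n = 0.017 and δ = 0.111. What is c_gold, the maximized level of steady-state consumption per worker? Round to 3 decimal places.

c_gold ≈ 6.929

The effective depreciation rate is n + δ = 0.017 + 0.111 = 0.128.
Maximizing c = f(k) − (n+δ)·k gives f'(k) = n+δ, i.e. 0.33·3.5·k^(0.33−1) = 0.128, so k_gold = (0.33·3.5/0.128)^(1/0.67) ≈ 26.6642.
y_gold = 3.5·26.6642^0.33 ≈ 10.3425.
c_gold = y_gold − (n+δ)·k_gold = 10.3425 − 0.128·26.6642 ≈ 6.9295.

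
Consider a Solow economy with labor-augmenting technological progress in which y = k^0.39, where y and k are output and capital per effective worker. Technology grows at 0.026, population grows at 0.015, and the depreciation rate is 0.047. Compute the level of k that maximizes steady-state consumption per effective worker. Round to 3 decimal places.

Capital per effective worker breaks even when investment replaces (n + g + δ)·k; here n + g + δ = 0.088.
Golden rule sets MPK = n+g+δ: 0.39·k^(0.39−1) = 0.088, so k_gold = (0.39/0.088)^(1/0.61) ≈ 11.4808.

k_gold ≈ 11.481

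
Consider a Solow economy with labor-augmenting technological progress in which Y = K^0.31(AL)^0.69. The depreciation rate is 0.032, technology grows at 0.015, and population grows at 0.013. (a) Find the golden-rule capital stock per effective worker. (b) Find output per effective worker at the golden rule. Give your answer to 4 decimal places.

Capital per effective worker breaks even when investment replaces (n + g + δ)·k; here n + g + δ = 0.06.
Maximizing c = f(k) − (n+g+δ)·k gives f'(k) = n+g+δ, i.e. 0.31·k^(0.31−1) = 0.06, so k_gold = (0.31/0.06)^(1/0.69) ≈ 10.8053.
y_gold = 10.8053^0.31 ≈ 2.0914.

(a) k_gold ≈ 10.8053; (b) y_gold ≈ 2.0914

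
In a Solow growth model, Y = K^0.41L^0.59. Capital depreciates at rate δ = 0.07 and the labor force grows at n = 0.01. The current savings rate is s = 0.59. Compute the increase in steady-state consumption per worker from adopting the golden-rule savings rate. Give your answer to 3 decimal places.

Δc ≈ 0.193

Break-even investment rate: n + δ = 0.01 + 0.07 = 0.08.
Current steady state (s = 0.59): k* = (0.59/0.08)^(1/0.59) ≈ 29.5654, y* = 29.5654^0.41 ≈ 4.0089, c* = (1−0.59)·4.0089 ≈ 1.6436.
Golden rule sets MPK = n+δ: 0.41·k^(0.41−1) = 0.08, so k_gold = (0.41/0.08)^(1/0.59) ≈ 15.9541.
y_gold = 15.9541^0.41 ≈ 3.1130, c_gold = y_gold − 0.08·k_gold ≈ 1.8367.
Gain: Δc = 1.8367 − 1.6436 ≈ 0.1930.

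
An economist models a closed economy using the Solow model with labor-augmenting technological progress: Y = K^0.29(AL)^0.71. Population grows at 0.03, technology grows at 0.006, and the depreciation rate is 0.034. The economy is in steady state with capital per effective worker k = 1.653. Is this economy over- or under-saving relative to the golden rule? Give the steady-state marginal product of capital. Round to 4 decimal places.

n + g + δ = 0.03 + 0.006 + 0.034 = 0.07.
MPK = 0.29·k^(0.29−1) = 0.29·1.653^(-0.71) ≈ 0.2030.
MPK > 0.07, so the economy is dynamically efficient (under-saving).

under-saving; MPK ≈ 0.2030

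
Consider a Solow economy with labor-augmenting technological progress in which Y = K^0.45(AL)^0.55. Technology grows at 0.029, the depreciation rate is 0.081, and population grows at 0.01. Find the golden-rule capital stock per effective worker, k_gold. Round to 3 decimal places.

k_gold ≈ 11.058

Capital per effective worker breaks even when investment replaces (n + g + δ)·k; here n + g + δ = 0.12.
Golden rule sets MPK = n+g+δ: 0.45·k^(0.45−1) = 0.12, so k_gold = (0.45/0.12)^(1/0.55) ≈ 11.0584.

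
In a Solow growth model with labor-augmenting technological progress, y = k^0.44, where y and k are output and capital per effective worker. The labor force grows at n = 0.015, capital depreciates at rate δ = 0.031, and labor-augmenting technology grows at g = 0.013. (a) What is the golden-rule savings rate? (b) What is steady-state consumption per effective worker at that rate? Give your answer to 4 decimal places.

n + g + δ = 0.015 + 0.013 + 0.031 = 0.059.
For Cobb-Douglas, s_gold equals capital's share: s_gold = 0.44.
Setting f'(k) = n+g+δ gives 0.44·k^(0.44−1) = 0.059, hence k_gold = (0.44/0.059)^(1/0.56) ≈ 36.1589.
y_gold = 36.1589^0.44 ≈ 4.8486; c_gold = (1−0.44)·y_gold ≈ 2.7152.

(a) s_gold = 0.4400; (b) c_gold ≈ 2.7152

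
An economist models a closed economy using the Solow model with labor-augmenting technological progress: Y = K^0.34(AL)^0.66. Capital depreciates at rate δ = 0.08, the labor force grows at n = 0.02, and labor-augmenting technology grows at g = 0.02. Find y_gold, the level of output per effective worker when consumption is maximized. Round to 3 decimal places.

The effective depreciation rate is n + g + δ = 0.02 + 0.02 + 0.08 = 0.12.
Setting f'(k) = n+g+δ gives 0.34·k^(0.34−1) = 0.12, hence k_gold = (0.34/0.12)^(1/0.66) ≈ 4.8451.
Output: y_gold = k_gold^0.34 = 4.8451^0.34 ≈ 1.7100.

y_gold ≈ 1.710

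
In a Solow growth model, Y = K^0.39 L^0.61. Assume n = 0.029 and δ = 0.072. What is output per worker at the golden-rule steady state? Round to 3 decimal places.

Capital per worker breaks even when investment replaces (n + δ)·k; here n + δ = 0.101.
Maximizing c = f(k) − (n+δ)·k gives f'(k) = n+δ, i.e. 0.39·k^(0.39−1) = 0.101, so k_gold = (0.39/0.101)^(1/0.61) ≈ 9.1596.
Output: y_gold = k_gold^0.39 = 9.1596^0.39 ≈ 2.3721.

y_gold ≈ 2.372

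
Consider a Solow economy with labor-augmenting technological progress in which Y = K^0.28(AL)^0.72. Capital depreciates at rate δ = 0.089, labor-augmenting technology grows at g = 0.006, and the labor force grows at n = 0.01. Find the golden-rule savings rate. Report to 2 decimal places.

s_gold = 0.28

The effective depreciation rate is n + g + δ = 0.01 + 0.006 + 0.089 = 0.105.
At the golden rule MPK = n+g+δ, and in any Cobb-Douglas steady state s = (n+g+δ)·k/y = MPK·k/y = capital's share 0.28.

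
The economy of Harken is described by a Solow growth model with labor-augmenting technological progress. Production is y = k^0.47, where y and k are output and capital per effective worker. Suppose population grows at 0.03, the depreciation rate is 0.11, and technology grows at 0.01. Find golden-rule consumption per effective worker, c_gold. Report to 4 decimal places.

c_gold ≈ 1.4593

The effective depreciation rate is n + g + δ = 0.03 + 0.01 + 0.11 = 0.15.
Maximizing c = f(k) − (n+g+δ)·k gives f'(k) = n+g+δ, i.e. 0.47·k^(0.47−1) = 0.15, so k_gold = (0.47/0.15)^(1/0.53) ≈ 8.6270.
y_gold = 8.6270^0.47 ≈ 2.7533.
c_gold = y_gold − (n+g+δ)·k_gold = 2.7533 − 0.15·8.6270 ≈ 1.4593.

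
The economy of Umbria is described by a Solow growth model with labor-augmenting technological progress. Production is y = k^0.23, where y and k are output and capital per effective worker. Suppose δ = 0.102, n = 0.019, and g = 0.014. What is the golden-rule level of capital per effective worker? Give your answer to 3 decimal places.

Break-even investment rate: n + g + δ = 0.019 + 0.014 + 0.102 = 0.135.
Golden rule sets MPK = n+g+δ: 0.23·k^(0.23−1) = 0.135, so k_gold = (0.23/0.135)^(1/0.77) ≈ 1.9976.

k_gold ≈ 1.998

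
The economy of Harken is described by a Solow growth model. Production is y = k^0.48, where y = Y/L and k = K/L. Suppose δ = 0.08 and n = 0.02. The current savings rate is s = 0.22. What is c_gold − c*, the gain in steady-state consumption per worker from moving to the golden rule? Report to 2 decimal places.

Δc ≈ 0.60

n + δ = 0.02 + 0.08 = 0.1.
Current steady state (s = 0.22): k* = (0.22/0.1)^(1/0.52) ≈ 4.5552, y* = 4.5552^0.48 ≈ 2.0705, c* = (1−0.22)·2.0705 ≈ 1.6150.
Maximizing c = f(k) − (n+δ)·k gives f'(k) = n+δ, i.e. 0.48·k^(0.48−1) = 0.1, so k_gold = (0.48/0.1)^(1/0.52) ≈ 20.4211.
y_gold = 20.4211^0.48 ≈ 4.2544, c_gold = y_gold − 0.1·k_gold ≈ 2.2123.
Gain: Δc = 2.2123 − 1.6150 ≈ 0.5973.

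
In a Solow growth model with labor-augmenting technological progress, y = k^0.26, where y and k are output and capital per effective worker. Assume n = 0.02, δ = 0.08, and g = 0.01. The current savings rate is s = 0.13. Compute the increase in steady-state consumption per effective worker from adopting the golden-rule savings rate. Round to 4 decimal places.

Δc ≈ 0.0785

The effective depreciation rate is n + g + δ = 0.02 + 0.01 + 0.08 = 0.11.
Current steady state (s = 0.13): k* = (0.13/0.11)^(1/0.74) ≈ 1.2533, y* = 1.2533^0.26 ≈ 1.0605, c* = (1−0.13)·1.0605 ≈ 0.9226.
Setting f'(k) = n+g+δ gives 0.26·k^(0.26−1) = 0.11, hence k_gold = (0.26/0.11)^(1/0.74) ≈ 3.1977.
y_gold = 3.1977^0.26 ≈ 1.3529, c_gold = y_gold − 0.11·k_gold ≈ 1.0011.
Gain: Δc = 1.0011 − 0.9226 ≈ 0.0785.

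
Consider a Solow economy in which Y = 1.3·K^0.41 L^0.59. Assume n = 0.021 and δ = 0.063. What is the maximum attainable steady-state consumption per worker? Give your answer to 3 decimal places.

c_gold ≈ 2.770

Capital per worker breaks even when investment replaces (n + δ)·k; here n + δ = 0.084.
Golden rule sets MPK = n+δ: 0.41·1.3·k^(0.41−1) = 0.084, so k_gold = (0.41·1.3/0.084)^(1/0.59) ≈ 22.9130.
y_gold = 1.3·22.9130^0.41 ≈ 4.6944.
c_gold = y_gold − (n+δ)·k_gold = 4.6944 − 0.084·22.9130 ≈ 2.7697.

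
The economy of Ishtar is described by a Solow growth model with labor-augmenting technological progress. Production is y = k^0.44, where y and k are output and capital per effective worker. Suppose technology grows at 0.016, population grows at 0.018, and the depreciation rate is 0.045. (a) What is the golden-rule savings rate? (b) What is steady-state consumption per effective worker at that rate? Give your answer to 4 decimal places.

n + g + δ = 0.018 + 0.016 + 0.045 = 0.079.
For Cobb-Douglas, s_gold equals capital's share: s_gold = 0.44.
At the golden rule the marginal product of capital equals n+g+δ: 0.44·k^(0.44−1) = 0.079. Solving, k_gold = (0.44/0.079)^(1/0.56) ≈ 21.4700.
y_gold = 21.4700^0.44 ≈ 3.8548; c_gold = (1−0.44)·y_gold ≈ 2.1587.

(a) s_gold = 0.4400; (b) c_gold ≈ 2.1587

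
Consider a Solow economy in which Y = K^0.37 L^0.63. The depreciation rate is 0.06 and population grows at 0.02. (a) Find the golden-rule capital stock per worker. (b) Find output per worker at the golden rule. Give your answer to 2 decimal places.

Break-even investment rate: n + δ = 0.02 + 0.06 = 0.08.
Golden rule sets MPK = n+δ: 0.37·k^(0.37−1) = 0.08, so k_gold = (0.37/0.08)^(1/0.63) ≈ 11.3693.
y_gold = 11.3693^0.37 ≈ 2.4582.

(a) k_gold ≈ 11.37; (b) y_gold ≈ 2.46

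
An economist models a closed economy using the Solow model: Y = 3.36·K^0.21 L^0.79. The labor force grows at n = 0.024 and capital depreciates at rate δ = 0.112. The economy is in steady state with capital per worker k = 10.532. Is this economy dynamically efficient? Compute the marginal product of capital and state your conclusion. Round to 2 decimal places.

dynamically inefficient; MPK ≈ 0.11

The effective depreciation rate is n + δ = 0.024 + 0.112 = 0.136.
MPK = 0.21·3.36·k^(0.21−1) = 0.21·3.36·10.532^(-0.79) ≈ 0.1098.
MPK < 0.136, so the economy is dynamically inefficient (over-saving).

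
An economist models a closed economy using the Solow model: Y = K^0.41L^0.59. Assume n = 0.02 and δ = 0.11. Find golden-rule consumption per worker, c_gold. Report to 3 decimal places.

c_gold ≈ 1.311

Break-even investment rate: n + δ = 0.02 + 0.11 = 0.13.
Setting f'(k) = n+δ gives 0.41·k^(0.41−1) = 0.13, hence k_gold = (0.41/0.13)^(1/0.59) ≈ 7.0064.
y_gold = 7.0064^0.41 ≈ 2.2215.
c_gold = y_gold − (n+δ)·k_gold = 2.2215 − 0.13·7.0064 ≈ 1.3107.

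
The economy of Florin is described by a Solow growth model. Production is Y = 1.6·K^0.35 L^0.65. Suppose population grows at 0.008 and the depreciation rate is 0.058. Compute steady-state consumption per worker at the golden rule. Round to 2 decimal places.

c_gold ≈ 3.29

The effective depreciation rate is n + δ = 0.008 + 0.058 = 0.066.
Golden rule sets MPK = n+δ: 0.35·1.6·k^(0.35−1) = 0.066, so k_gold = (0.35·1.6/0.066)^(1/0.65) ≈ 26.8339.
y_gold = 1.6·26.8339^0.35 ≈ 5.0601.
c_gold = y_gold − (n+δ)·k_gold = 5.0601 − 0.066·26.8339 ≈ 3.2891.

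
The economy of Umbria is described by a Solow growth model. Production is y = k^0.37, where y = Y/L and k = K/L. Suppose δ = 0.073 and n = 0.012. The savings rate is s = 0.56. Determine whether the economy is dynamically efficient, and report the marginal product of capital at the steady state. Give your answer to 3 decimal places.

dynamically inefficient; MPK ≈ 0.056

n + δ = 0.012 + 0.073 = 0.085.
Steady-state k*: s·k^0.37 = 0.085·k gives k* = (0.56/0.085)^(1/0.63) ≈ 19.9358.
MPK = 0.37·19.9358^(-0.63) ≈ 0.0562.
MPK < n+δ = 0.085, so the economy is dynamically inefficient (over-saving).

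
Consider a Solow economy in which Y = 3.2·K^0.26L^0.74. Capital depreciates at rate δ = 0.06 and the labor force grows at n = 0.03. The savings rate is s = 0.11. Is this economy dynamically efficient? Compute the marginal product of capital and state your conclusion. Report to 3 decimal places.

Break-even investment rate: n + δ = 0.03 + 0.06 = 0.09.
Steady-state k*: s·A·k^0.26 = 0.09·k gives k* = (0.11·3.2/0.09)^(1/0.74) ≈ 6.3155.
MPK = 0.26·3.2·6.3155^(-0.74) ≈ 0.2127.
MPK > n+δ = 0.09, so the economy is dynamically efficient (under-saving).

dynamically efficient; MPK ≈ 0.213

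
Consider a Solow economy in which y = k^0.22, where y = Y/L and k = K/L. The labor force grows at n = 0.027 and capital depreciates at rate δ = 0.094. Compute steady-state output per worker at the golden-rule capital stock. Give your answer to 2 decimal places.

n + δ = 0.027 + 0.094 = 0.121.
Maximizing c = f(k) − (n+δ)·k gives f'(k) = n+δ, i.e. 0.22·k^(0.22−1) = 0.121, so k_gold = (0.22/0.121)^(1/0.78) ≈ 2.1521.
Output: y_gold = k_gold^0.22 = 2.1521^0.22 ≈ 1.1837.

y_gold ≈ 1.18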